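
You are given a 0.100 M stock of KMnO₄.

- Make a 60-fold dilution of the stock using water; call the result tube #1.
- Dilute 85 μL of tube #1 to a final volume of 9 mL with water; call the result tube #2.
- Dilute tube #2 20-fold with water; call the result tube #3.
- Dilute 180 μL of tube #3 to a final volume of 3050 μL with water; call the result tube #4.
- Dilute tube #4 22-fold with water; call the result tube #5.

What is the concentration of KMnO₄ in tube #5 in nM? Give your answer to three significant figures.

2.11 nM

Step 1: 60-fold → factor 60
Step 2: 85 μL brought to 9 mL → factor 9000/85 = 105.88
Step 3: 20-fold → factor 20
Step 4: 180 μL brought to 3050 μL → factor 3050/180 = 16.944
Step 5: 22-fold → factor 22
Overall dilution factor = 60 × 105.88 × 20 × 16.944 × 22 = 4.7365 × 10^7
Final = 0.100 M / 4.7365 × 10^7 = 2.111 × 10^-9 M = 2.11 nM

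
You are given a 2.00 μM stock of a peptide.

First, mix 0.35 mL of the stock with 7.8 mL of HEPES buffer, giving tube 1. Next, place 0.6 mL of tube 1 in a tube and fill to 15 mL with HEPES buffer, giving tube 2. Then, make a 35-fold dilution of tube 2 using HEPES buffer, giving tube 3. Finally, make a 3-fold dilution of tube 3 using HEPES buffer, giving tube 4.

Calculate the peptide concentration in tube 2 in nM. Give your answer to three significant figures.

3.44 nM

Step 1: 0.35 mL + 7.8 mL = 8.15 mL total → factor 8.15/0.35 = 23.286
Step 2: 0.6 mL brought to 15 mL → factor 15/0.6 = 25
Dilution factor through tube 2 = 23.286 × 25 = 582.14
[tube 2] = 2.00 μM / 582.14 = 0.003436 μM = 3.44 nM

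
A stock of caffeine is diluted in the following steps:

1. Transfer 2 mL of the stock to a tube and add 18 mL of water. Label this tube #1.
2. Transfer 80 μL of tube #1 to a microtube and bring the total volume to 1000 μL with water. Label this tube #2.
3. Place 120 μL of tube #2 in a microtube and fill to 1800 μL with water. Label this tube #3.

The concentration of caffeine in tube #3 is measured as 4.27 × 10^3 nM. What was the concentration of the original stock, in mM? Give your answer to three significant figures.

Step 1: 2 mL + 18 mL = 20 mL total → factor 20/2 = 10
Step 2: 80 μL brought to 1000 μL → factor 1000/80 = 12.5
Step 3: 120 μL brought to 1800 μL → factor 1800/120 = 15
Overall dilution factor = 10 × 12.5 × 15 = 1875
Stock = 4.27 × 10^3 nM × 1875 = 8.006 × 10^6 nM = 8.01 mM

8.01 mM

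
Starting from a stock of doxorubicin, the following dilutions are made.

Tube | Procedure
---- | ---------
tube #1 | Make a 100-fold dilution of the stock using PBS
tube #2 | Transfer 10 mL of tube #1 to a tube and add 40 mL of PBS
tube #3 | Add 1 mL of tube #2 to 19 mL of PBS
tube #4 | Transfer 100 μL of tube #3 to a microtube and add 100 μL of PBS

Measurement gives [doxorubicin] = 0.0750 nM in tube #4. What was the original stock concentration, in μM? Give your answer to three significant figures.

1.50 μM

Step 1: 100-fold → factor 100
Step 2: 10 mL + 40 mL = 50 mL total → factor 50/10 = 5
Step 3: 1 mL + 19 mL = 20 mL total → factor 20/1 = 20
Step 4: 100 μL + 100 μL = 200 μL total → factor 200/100 = 2
Overall dilution factor = 100 × 5 × 20 × 2 = 20000
Stock = 0.0750 nM × 20000 = 1500 nM = 1.50 μM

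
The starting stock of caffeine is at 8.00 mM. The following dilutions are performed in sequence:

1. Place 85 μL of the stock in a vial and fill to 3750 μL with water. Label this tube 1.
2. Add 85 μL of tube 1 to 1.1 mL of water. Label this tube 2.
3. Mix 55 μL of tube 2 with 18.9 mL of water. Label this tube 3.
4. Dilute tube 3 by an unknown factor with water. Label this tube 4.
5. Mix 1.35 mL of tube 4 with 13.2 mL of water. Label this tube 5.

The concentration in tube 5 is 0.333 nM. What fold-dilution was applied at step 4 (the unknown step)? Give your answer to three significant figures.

Step 1: 85 μL brought to 3750 μL → factor 3750/85 = 44.118
Step 2: 85 μL + 1.1 mL = 1185 μL total → factor 1185/85 = 13.941
Step 3: 55 μL + 18.9 mL = 18955 μL total → factor 18955/55 = 344.64
Step 4: unknown factor x
Step 5: 1.35 mL + 13.2 mL = 14.55 mL total → factor 14.55/1.35 = 10.778
Product of known-step factors = 2.2846 × 10^6
Overall factor = 8.00 mM / (0.333 nM) = 2.4024 × 10^7
x = 2.4024 × 10^7 / 2.2846 × 10^6 = 10.5

10.5-fold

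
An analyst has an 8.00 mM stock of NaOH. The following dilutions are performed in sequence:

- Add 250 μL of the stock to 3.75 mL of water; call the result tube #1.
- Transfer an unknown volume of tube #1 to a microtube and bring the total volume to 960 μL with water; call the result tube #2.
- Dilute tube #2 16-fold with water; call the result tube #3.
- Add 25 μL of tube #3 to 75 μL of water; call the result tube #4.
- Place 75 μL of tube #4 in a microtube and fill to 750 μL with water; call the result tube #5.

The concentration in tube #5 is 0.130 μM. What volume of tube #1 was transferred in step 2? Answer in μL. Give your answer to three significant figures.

160 μL

Step 1: 250 μL + 3.75 mL = 4000 μL total → factor 4000/250 = 16
Step 2: v brought to 960 μL → factor = 960 μL/v
Step 3: 16-fold → factor 16
Step 4: 25 μL + 75 μL = 100 μL total → factor 100/25 = 4
Step 5: 75 μL brought to 750 μL → factor 750/75 = 10
Product of known-step factors = 10240
Overall factor = 8.00 mM / (0.130 μM) = 61538
Step-2 factor = 61538 / 10240 = 6.0096
v = 960 μL / 6.0096 = 160 μL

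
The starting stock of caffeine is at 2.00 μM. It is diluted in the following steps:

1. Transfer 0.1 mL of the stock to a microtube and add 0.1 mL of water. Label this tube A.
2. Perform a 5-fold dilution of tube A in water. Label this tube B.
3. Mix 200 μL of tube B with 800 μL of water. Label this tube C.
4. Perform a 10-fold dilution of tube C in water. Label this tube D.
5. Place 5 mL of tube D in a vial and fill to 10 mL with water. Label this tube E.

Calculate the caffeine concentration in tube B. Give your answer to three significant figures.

Step 1: 0.1 mL + 0.1 mL = 0.2 mL total → factor 0.2/0.1 = 2
Step 2: 5-fold → factor 5
Dilution factor through tube B = 2 × 5 = 10
[tube B] = 2.00 μM / 10 = 0.200 μM

0.200 μM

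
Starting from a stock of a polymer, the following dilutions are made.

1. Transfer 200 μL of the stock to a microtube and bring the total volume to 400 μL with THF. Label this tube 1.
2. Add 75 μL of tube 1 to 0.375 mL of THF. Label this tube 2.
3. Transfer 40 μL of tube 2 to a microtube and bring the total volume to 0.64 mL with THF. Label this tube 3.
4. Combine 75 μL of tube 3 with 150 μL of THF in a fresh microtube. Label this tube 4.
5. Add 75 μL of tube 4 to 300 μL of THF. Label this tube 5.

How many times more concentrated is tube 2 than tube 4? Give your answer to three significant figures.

Step 1: 200 μL brought to 400 μL → factor 400/200 = 2
Step 2: 75 μL + 0.375 mL = 450 μL total → factor 450/75 = 6
Step 3: 40 μL brought to 0.64 mL → factor 640/40 = 16
Step 4: 75 μL + 150 μL = 225 μL total → factor 225/75 = 3
Dilution factor to tube 2 = 12; to tube 4 = 576
[tube 2]/[tube 4] = (factor to tube 4)/(factor to tube 2) = 576/12 = 48.0

48.0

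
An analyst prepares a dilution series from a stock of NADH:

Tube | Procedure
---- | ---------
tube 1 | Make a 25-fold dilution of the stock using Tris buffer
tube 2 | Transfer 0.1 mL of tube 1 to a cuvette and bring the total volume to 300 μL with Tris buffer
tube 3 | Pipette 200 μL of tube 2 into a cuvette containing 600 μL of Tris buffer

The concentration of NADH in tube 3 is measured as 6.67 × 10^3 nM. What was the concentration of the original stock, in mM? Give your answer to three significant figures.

Step 1: 25-fold → factor 25
Step 2: 0.1 mL brought to 300 μL → factor 0.3/0.1 = 3
Step 3: 200 μL + 600 μL = 800 μL total → factor 800/200 = 4
Overall dilution factor = 25 × 3 × 4 = 300
Stock = 6.67 × 10^3 nM × 300 = 2.001 × 10^6 nM = 2.00 mM

2.00 mM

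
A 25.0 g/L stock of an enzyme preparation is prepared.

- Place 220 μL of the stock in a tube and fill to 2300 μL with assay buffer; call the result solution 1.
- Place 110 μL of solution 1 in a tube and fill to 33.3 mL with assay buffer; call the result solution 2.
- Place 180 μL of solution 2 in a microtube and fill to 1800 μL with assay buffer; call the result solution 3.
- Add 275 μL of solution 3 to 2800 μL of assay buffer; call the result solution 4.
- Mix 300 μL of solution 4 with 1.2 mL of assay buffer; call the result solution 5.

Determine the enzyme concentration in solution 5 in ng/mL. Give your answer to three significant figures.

14.1 ng/mL

Step 1: 220 μL brought to 2300 μL → factor 2300/220 = 10.455
Step 2: 110 μL brought to 33.3 mL → factor 33300/110 = 302.73
Step 3: 180 μL brought to 1800 μL → factor 1800/180 = 10
Step 4: 275 μL + 2800 μL = 3075 μL total → factor 3075/275 = 11.182
Step 5: 300 μL + 1.2 mL = 1500 μL total → factor 1500/300 = 5
Overall dilution factor = 10.455 × 302.73 × 10 × 11.182 × 5 = 1.7695 × 10^6
Final = 25.0 g/L / 1.7695 × 10^6 = 1.413 × 10^-5 g/L = 14.1 ng/mL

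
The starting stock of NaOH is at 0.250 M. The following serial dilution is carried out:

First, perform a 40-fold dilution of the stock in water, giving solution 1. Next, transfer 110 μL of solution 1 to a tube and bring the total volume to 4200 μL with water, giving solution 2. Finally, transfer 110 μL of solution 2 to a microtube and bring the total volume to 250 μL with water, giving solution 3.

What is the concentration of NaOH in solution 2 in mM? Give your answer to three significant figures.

Step 1: 40-fold → factor 40
Step 2: 110 μL brought to 4200 μL → factor 4200/110 = 38.182
Dilution factor through solution 2 = 40 × 38.182 = 1527.3
[solution 2] = 0.250 M / 1527.3 = 0.0001637 M = 0.164 mM

0.164 mM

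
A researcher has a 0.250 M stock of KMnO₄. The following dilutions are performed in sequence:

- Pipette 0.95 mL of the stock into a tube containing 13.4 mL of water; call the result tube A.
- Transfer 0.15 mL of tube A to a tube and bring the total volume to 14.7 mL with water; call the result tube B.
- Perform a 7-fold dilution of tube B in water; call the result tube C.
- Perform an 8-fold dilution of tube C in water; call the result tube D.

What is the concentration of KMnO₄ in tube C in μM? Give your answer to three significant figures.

24.1 μM

Step 1: 0.95 mL + 13.4 mL = 14.35 mL total → factor 14.35/0.95 = 15.105
Step 2: 0.15 mL brought to 14.7 mL → factor 14.7/0.15 = 98
Step 3: 7-fold → factor 7
Dilution factor through tube C = 15.105 × 98 × 7 = 10362
[tube C] = 0.250 M / 10362 = 2.413 × 10^-5 M = 24.1 μM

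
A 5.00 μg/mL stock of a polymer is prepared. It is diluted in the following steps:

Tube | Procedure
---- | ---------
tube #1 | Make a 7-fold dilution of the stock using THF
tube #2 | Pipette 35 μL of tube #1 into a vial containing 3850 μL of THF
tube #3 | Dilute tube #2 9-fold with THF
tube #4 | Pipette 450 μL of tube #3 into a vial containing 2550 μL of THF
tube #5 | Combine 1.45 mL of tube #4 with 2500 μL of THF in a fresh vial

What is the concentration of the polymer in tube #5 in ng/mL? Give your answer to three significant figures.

0.0394 ng/mL

Step 1: 7-fold → factor 7
Step 2: 35 μL + 3850 μL = 3885 μL total → factor 3885/35 = 111
Step 3: 9-fold → factor 9
Step 4: 450 μL + 2550 μL = 3000 μL total → factor 3000/450 = 6.6667
Step 5: 1.45 mL + 2500 μL = 3.95 mL total → factor 3.95/1.45 = 2.7241
Overall dilution factor = 7 × 111 × 9 × 6.6667 × 2.7241 = 1.27 × 10^5
Final = 5.00 μg/mL / 1.27 × 10^5 = 3.937 × 10^-5 μg/mL = 0.0394 ng/mL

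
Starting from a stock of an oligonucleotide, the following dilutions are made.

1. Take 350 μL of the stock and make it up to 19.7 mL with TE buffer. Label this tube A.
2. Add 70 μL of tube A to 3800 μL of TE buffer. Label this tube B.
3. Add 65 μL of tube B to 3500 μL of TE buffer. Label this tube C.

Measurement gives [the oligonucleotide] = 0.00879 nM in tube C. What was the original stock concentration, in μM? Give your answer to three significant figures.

Step 1: 350 μL brought to 19.7 mL → factor 19700/350 = 56.286
Step 2: 70 μL + 3800 μL = 3870 μL total → factor 3870/70 = 55.286
Step 3: 65 μL + 3500 μL = 3565 μL total → factor 3565/65 = 54.846
Overall dilution factor = 56.286 × 55.286 × 54.846 = 1.7067 × 10^5
Stock = 0.00879 nM × 1.7067 × 10^5 = 1500 nM = 1.50 μM

1.50 μM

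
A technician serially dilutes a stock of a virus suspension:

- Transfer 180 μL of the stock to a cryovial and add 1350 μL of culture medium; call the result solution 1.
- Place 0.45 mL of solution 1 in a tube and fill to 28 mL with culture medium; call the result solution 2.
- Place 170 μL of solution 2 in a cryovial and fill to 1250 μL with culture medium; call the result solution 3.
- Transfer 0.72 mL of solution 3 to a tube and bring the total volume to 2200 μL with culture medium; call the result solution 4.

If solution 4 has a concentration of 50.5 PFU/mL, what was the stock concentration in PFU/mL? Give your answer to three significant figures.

Step 1: 180 μL + 1350 μL = 1530 μL total → factor 1530/180 = 8.5
Step 2: 0.45 mL brought to 28 mL → factor 28/0.45 = 62.222
Step 3: 170 μL brought to 1250 μL → factor 1250/170 = 7.3529
Step 4: 0.72 mL brought to 2200 μL → factor 2.2/0.72 = 3.0556
Overall dilution factor = 8.5 × 62.222 × 7.3529 × 3.0556 = 11883
Stock = 50.5 PFU/mL × 11883 = 6.00 × 10^5 PFU/mL

6.00 × 10^5 PFU/mL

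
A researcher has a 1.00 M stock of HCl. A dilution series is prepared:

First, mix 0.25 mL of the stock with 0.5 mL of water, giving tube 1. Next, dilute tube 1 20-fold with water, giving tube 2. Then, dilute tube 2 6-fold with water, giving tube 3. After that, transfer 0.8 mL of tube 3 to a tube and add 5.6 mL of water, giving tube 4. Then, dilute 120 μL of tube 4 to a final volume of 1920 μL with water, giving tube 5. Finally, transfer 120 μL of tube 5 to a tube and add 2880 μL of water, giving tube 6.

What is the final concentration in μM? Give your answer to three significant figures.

Step 1: 0.25 mL + 0.5 mL = 0.75 mL total → factor 0.75/0.25 = 3
Step 2: 20-fold → factor 20
Step 3: 6-fold → factor 6
Step 4: 0.8 mL + 5.6 mL = 6.4 mL total → factor 6.4/0.8 = 8
Step 5: 120 μL brought to 1920 μL → factor 1920/120 = 16
Step 6: 120 μL + 2880 μL = 3000 μL total → factor 3000/120 = 25
Overall dilution factor = 3 × 20 × 6 × 8 × 16 × 25 = 1.152 × 10^6
Final = 1.00 M / 1.152 × 10^6 = 8.681 × 10^-7 M = 0.868 μM

0.868 μM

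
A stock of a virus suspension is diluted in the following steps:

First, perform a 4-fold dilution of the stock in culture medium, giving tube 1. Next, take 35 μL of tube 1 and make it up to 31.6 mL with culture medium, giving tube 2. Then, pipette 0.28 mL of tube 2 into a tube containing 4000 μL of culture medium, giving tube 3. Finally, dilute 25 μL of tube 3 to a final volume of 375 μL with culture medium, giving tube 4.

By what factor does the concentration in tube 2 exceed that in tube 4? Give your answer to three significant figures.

229

Step 1: 4-fold → factor 4
Step 2: 35 μL brought to 31.6 mL → factor 31600/35 = 902.86
Step 3: 0.28 mL + 4000 μL = 4.28 mL total → factor 4.28/0.28 = 15.286
Step 4: 25 μL brought to 375 μL → factor 375/25 = 15
Dilution factor to tube 2 = 3611.4; to tube 4 = 8.2805 × 10^5
[tube 2]/[tube 4] = (factor to tube 4)/(factor to tube 2) = 8.2805 × 10^5/3611.4 = 229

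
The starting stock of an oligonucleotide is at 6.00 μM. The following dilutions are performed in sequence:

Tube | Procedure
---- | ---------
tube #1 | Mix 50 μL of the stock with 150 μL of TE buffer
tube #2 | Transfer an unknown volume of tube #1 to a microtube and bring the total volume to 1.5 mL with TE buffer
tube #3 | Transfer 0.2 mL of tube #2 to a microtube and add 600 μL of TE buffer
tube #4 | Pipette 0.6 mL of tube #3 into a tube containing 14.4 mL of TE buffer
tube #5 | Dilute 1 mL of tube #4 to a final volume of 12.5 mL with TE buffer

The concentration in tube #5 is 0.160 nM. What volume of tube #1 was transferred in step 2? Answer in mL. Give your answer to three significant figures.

0.200 mL

Step 1: 50 μL + 150 μL = 200 μL total → factor 200/50 = 4
Step 2: v brought to 1.5 mL → factor = 1.5 mL/v
Step 3: 0.2 mL + 600 μL = 0.8 mL total → factor 0.8/0.2 = 4
Step 4: 0.6 mL + 14.4 mL = 15 mL total → factor 15/0.6 = 25
Step 5: 1 mL brought to 12.5 mL → factor 12.5/1 = 12.5
Product of known-step factors = 5000
Overall factor = 6.00 μM / (0.160 nM) = 37500
Step-2 factor = 37500 / 5000 = 7.5
v = 1.5 mL / 7.5 = 0.200 mL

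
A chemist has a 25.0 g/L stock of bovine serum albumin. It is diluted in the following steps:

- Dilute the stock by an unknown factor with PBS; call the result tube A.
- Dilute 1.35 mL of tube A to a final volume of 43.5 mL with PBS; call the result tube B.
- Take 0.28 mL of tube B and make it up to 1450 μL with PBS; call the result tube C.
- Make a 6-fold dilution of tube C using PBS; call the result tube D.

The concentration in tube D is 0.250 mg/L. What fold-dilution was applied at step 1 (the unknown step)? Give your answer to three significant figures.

Step 1: unknown factor x
Step 2: 1.35 mL brought to 43.5 mL → factor 43.5/1.35 = 32.222
Step 3: 0.28 mL brought to 1450 μL → factor 1.45/0.28 = 5.1786
Step 4: 6-fold → factor 6
Product of known-step factors = 1001.2
Overall factor = 25.0 g/L / (0.250 mg/L) = 1 × 10^5
x = 1 × 10^5 / 1001.2 = 99.9

99.9-fold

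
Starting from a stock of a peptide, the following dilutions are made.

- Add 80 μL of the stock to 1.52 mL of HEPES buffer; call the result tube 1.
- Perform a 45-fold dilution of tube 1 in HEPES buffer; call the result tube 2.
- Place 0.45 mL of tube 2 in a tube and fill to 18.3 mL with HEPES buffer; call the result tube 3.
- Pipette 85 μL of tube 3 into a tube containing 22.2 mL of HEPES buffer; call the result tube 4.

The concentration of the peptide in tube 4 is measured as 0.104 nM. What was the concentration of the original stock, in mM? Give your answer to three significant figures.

0.998 mM

Step 1: 80 μL + 1.52 mL = 1600 μL total → factor 1600/80 = 20
Step 2: 45-fold → factor 45
Step 3: 0.45 mL brought to 18.3 mL → factor 18.3/0.45 = 40.667
Step 4: 85 μL + 22.2 mL = 22285 μL total → factor 22285/85 = 262.18
Overall dilution factor = 20 × 45 × 40.667 × 262.18 = 9.5957 × 10^6
Stock = 0.104 nM × 9.5957 × 10^6 = 9.979 × 10^5 nM = 0.998 mM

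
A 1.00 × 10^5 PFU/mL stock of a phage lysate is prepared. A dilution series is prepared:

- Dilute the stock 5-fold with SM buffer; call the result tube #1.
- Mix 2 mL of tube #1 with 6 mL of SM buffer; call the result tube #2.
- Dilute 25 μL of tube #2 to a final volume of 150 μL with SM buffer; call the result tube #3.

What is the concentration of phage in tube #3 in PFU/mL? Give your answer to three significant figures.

833 PFU/mL

Step 1: 5-fold → factor 5
Step 2: 2 mL + 6 mL = 8 mL total → factor 8/2 = 4
Step 3: 25 μL brought to 150 μL → factor 150/25 = 6
Overall dilution factor = 5 × 4 × 6 = 120
Final = 1.00 × 10^5 PFU/mL / 120 = 833 PFU/mL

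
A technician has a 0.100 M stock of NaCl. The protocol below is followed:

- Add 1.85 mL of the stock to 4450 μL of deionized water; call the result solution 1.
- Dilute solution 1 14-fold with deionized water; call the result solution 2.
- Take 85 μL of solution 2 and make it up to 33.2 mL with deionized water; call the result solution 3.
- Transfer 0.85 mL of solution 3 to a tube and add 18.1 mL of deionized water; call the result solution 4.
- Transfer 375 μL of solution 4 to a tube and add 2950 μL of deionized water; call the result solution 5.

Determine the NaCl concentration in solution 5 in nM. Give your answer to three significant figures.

27.2 nM

Step 1: 1.85 mL + 4450 μL = 6.3 mL total → factor 6.3/1.85 = 3.4054
Step 2: 14-fold → factor 14
Step 3: 85 μL brought to 33.2 mL → factor 33200/85 = 390.59
Step 4: 0.85 mL + 18.1 mL = 18.95 mL total → factor 18.95/0.85 = 22.294
Step 5: 375 μL + 2950 μL = 3325 μL total → factor 3325/375 = 8.8667
Overall dilution factor = 3.4054 × 14 × 390.59 × 22.294 × 8.8667 = 3.681 × 10^6
Final = 0.100 M / 3.681 × 10^6 = 2.717 × 10^-8 M = 27.2 nM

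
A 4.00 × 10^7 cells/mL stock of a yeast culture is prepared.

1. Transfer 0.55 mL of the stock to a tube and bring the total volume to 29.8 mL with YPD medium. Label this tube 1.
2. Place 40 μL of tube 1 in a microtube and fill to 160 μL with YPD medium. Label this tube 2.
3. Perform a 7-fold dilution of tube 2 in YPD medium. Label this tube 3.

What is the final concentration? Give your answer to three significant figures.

2.64 × 10^4 cells/mL

Step 1: 0.55 mL brought to 29.8 mL → factor 29.8/0.55 = 54.182
Step 2: 40 μL brought to 160 μL → factor 160/40 = 4
Step 3: 7-fold → factor 7
Overall dilution factor = 54.182 × 4 × 7 = 1517.1
Final = 4.00 × 10^7 cells/mL / 1517.1 = 2.64 × 10^4 cells/mL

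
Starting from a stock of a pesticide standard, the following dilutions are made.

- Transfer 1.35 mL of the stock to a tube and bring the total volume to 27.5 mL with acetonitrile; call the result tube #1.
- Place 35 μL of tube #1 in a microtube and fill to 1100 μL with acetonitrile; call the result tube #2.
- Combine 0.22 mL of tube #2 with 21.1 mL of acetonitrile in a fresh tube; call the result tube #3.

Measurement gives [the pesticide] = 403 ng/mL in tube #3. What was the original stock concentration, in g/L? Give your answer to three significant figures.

Step 1: 1.35 mL brought to 27.5 mL → factor 27.5/1.35 = 20.37
Step 2: 35 μL brought to 1100 μL → factor 1100/35 = 31.429
Step 3: 0.22 mL + 21.1 mL = 21.32 mL total → factor 21.32/0.22 = 96.909
Overall dilution factor = 20.37 × 31.429 × 96.909 = 62042
Stock = 403 ng/mL × 62042 = 2.500 × 10^7 ng/mL = 25.0 g/L

25.0 g/L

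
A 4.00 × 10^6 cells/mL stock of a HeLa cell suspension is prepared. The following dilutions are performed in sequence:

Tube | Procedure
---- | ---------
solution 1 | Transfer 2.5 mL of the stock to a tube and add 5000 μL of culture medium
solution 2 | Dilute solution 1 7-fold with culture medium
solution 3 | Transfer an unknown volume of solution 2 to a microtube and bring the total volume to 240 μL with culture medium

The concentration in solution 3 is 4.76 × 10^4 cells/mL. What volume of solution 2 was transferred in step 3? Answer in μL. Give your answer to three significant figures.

60.0 μL

Step 1: 2.5 mL + 5000 μL = 7.5 mL total → factor 7.5/2.5 = 3
Step 2: 7-fold → factor 7
Step 3: v brought to 240 μL → factor = 240 μL/v
Product of known-step factors = 21
Overall factor = 4.00 × 10^6 cells/mL / (4.76 × 10^4 cells/mL) = 84.034
Step-3 factor = 84.034 / 21 = 4.0016
v = 240 μL / 4.0016 = 60.0 μL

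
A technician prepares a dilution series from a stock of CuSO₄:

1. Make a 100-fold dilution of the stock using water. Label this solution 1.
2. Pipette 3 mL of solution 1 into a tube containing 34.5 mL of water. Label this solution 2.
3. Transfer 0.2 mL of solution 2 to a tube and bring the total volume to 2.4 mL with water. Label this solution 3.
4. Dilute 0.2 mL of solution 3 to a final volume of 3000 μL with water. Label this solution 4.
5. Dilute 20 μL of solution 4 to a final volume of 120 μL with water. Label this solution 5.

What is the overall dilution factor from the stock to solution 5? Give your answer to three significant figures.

1.35 × 10^6

Step 1: 100-fold → factor 100
Step 2: 3 mL + 34.5 mL = 37.5 mL total → factor 37.5/3 = 12.5
Step 3: 0.2 mL brought to 2.4 mL → factor 2.4/0.2 = 12
Step 4: 0.2 mL brought to 3000 μL → factor 3/0.2 = 15
Step 5: 20 μL brought to 120 μL → factor 120/20 = 6
Overall dilution factor = 100 × 12.5 × 12 × 15 × 6 = 1.35 × 10^6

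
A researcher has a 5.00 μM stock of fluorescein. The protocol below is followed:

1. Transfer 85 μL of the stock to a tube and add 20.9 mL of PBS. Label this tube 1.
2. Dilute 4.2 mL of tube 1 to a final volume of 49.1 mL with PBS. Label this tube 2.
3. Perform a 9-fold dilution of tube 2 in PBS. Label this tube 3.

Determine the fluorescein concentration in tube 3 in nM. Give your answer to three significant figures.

0.192 nM

Step 1: 85 μL + 20.9 mL = 20985 μL total → factor 20985/85 = 246.88
Step 2: 4.2 mL brought to 49.1 mL → factor 49.1/4.2 = 11.69
Step 3: 9-fold → factor 9
Overall dilution factor = 246.88 × 11.69 × 9 = 25976
Final = 5.00 μM / 25976 = 0.0001925 μM = 0.192 nM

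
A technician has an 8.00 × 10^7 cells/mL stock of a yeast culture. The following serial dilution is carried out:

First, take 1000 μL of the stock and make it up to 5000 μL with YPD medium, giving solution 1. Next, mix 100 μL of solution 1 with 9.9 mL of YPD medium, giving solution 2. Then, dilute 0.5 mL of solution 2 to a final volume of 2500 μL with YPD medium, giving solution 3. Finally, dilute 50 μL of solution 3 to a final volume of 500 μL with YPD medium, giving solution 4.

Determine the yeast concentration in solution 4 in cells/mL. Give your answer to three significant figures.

3.20 × 10^3 cells/mL

Step 1: 1000 μL brought to 5000 μL → factor 5000/1000 = 5
Step 2: 100 μL + 9.9 mL = 10000 μL total → factor 10000/100 = 100
Step 3: 0.5 mL brought to 2500 μL → factor 2.5/0.5 = 5
Step 4: 50 μL brought to 500 μL → factor 500/50 = 10
Overall dilution factor = 5 × 100 × 5 × 10 = 25000
Final = 8.00 × 10^7 cells/mL / 25000 = 3.20 × 10^3 cells/mL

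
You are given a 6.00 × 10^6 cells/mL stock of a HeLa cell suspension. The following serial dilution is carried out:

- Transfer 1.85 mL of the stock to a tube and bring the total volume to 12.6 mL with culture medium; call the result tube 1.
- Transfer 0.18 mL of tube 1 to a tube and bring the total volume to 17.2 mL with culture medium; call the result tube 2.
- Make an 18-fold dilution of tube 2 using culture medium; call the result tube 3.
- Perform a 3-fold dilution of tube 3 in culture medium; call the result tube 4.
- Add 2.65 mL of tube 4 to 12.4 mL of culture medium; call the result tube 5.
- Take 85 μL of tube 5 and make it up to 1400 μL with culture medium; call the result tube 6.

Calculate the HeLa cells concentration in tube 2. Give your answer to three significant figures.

Step 1: 1.85 mL brought to 12.6 mL → factor 12.6/1.85 = 6.8108
Step 2: 0.18 mL brought to 17.2 mL → factor 17.2/0.18 = 95.556
Dilution factor through tube 2 = 6.8108 × 95.556 = 650.81
[tube 2] = 6.00 × 10^6 cells/mL / 650.81 = 9.22 × 10^3 cells/mL

9.22 × 10^3 cells/mL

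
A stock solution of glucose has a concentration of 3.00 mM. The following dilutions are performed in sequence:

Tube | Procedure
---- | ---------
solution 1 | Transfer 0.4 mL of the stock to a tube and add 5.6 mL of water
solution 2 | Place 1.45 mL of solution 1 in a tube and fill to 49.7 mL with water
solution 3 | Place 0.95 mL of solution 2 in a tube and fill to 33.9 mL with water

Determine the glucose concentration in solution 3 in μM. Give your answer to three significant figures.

0.164 μM

Step 1: 0.4 mL + 5.6 mL = 6 mL total → factor 6/0.4 = 15
Step 2: 1.45 mL brought to 49.7 mL → factor 49.7/1.45 = 34.276
Step 3: 0.95 mL brought to 33.9 mL → factor 33.9/0.95 = 35.684
Overall dilution factor = 15 × 34.276 × 35.684 = 18347
Final = 3.00 mM / 18347 = 0.0001635 mM = 0.164 μM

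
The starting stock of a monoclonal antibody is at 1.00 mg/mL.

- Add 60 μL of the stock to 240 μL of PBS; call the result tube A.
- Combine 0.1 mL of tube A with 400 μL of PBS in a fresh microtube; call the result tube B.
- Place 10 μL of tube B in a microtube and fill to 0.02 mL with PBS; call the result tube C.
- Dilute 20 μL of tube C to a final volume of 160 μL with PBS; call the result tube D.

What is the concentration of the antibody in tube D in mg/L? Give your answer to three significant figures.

2.50 mg/L

Step 1: 60 μL + 240 μL = 300 μL total → factor 300/60 = 5
Step 2: 0.1 mL + 400 μL = 0.5 mL total → factor 0.5/0.1 = 5
Step 3: 10 μL brought to 0.02 mL → factor 20/10 = 2
Step 4: 20 μL brought to 160 μL → factor 160/20 = 8
Overall dilution factor = 5 × 5 × 2 × 8 = 400
Final = 1.00 mg/mL / 400 = 0.002500 mg/mL = 2.50 mg/L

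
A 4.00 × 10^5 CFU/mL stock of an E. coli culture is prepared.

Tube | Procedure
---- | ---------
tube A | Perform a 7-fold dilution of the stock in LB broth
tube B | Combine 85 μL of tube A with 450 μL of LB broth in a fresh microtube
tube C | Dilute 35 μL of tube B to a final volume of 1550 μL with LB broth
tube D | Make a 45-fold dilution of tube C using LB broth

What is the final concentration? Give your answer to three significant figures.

Step 1: 7-fold → factor 7
Step 2: 85 μL + 450 μL = 535 μL total → factor 535/85 = 6.2941
Step 3: 35 μL brought to 1550 μL → factor 1550/35 = 44.286
Step 4: 45-fold → factor 45
Overall dilution factor = 7 × 6.2941 × 44.286 × 45 = 87803
Final = 4.00 × 10^5 CFU/mL / 87803 = 4.56 CFU/mL

4.56 CFU/mL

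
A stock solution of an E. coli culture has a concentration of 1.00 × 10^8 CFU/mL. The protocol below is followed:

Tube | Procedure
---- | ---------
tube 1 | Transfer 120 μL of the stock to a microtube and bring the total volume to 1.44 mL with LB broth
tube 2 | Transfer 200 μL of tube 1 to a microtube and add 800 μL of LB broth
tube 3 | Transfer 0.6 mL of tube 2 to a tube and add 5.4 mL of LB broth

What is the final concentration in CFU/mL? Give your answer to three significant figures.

Step 1: 120 μL brought to 1.44 mL → factor 1440/120 = 12
Step 2: 200 μL + 800 μL = 1000 μL total → factor 1000/200 = 5
Step 3: 0.6 mL + 5.4 mL = 6 mL total → factor 6/0.6 = 10
Overall dilution factor = 12 × 5 × 10 = 600
Final = 1.00 × 10^8 CFU/mL / 600 = 1.67 × 10^5 CFU/mL

1.67 × 10^5 CFU/mL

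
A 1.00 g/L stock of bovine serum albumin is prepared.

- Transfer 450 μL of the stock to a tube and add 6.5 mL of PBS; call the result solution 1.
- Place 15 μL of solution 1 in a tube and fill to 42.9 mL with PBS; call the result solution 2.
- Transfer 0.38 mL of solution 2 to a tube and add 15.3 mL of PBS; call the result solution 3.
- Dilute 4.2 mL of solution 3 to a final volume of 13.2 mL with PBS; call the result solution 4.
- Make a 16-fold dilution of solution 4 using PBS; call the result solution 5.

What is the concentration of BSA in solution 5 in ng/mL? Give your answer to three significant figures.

Step 1: 450 μL + 6.5 mL = 6950 μL total → factor 6950/450 = 15.444
Step 2: 15 μL brought to 42.9 mL → factor 42900/15 = 2860
Step 3: 0.38 mL + 15.3 mL = 15.68 mL total → factor 15.68/0.38 = 41.263
Step 4: 4.2 mL brought to 13.2 mL → factor 13.2/4.2 = 3.1429
Step 5: 16-fold → factor 16
Overall dilution factor = 15.444 × 2860 × 41.263 × 3.1429 × 16 = 9.1653 × 10^7
Final = 1.00 g/L / 9.1653 × 10^7 = 1.091 × 10^-8 g/L = 0.0109 ng/mL

0.0109 ng/mL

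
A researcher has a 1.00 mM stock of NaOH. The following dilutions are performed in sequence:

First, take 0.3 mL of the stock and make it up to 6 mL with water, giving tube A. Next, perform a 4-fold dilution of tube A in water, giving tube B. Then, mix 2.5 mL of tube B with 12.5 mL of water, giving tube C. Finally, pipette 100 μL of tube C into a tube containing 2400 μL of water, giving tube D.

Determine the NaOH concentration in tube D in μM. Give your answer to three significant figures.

Step 1: 0.3 mL brought to 6 mL → factor 6/0.3 = 20
Step 2: 4-fold → factor 4
Step 3: 2.5 mL + 12.5 mL = 15 mL total → factor 15/2.5 = 6
Step 4: 100 μL + 2400 μL = 2500 μL total → factor 2500/100 = 25
Overall dilution factor = 20 × 4 × 6 × 25 = 12000
Final = 1.00 mM / 12000 = 8.333 × 10^-5 mM = 0.0833 μM

0.0833 μM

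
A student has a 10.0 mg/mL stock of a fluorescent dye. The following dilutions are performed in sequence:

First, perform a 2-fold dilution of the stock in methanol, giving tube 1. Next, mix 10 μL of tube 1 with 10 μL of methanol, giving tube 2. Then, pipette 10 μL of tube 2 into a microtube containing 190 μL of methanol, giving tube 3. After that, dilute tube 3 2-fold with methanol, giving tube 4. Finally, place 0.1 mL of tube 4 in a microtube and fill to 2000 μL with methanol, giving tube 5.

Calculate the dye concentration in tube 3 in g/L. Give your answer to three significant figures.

0.125 g/L

Step 1: 2-fold → factor 2
Step 2: 10 μL + 10 μL = 20 μL total → factor 20/10 = 2
Step 3: 10 μL + 190 μL = 200 μL total → factor 200/10 = 20
Dilution factor through tube 3 = 2 × 2 × 20 = 80
[tube 3] = 10.0 mg/mL / 80 = 0.1250 mg/mL = 0.125 g/L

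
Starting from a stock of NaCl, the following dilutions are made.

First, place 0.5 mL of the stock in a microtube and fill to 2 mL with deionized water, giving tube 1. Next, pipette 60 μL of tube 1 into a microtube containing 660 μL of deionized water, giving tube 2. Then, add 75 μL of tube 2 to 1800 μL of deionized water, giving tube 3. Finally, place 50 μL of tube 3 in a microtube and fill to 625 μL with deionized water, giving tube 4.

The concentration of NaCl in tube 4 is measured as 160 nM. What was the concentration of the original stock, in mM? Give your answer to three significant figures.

Step 1: 0.5 mL brought to 2 mL → factor 2/0.5 = 4
Step 2: 60 μL + 660 μL = 720 μL total → factor 720/60 = 12
Step 3: 75 μL + 1800 μL = 1875 μL total → factor 1875/75 = 25
Step 4: 50 μL brought to 625 μL → factor 625/50 = 12.5
Overall dilution factor = 4 × 12 × 25 × 12.5 = 15000
Stock = 160 nM × 15000 = 2.400 × 10^6 nM = 2.40 mM

2.40 mM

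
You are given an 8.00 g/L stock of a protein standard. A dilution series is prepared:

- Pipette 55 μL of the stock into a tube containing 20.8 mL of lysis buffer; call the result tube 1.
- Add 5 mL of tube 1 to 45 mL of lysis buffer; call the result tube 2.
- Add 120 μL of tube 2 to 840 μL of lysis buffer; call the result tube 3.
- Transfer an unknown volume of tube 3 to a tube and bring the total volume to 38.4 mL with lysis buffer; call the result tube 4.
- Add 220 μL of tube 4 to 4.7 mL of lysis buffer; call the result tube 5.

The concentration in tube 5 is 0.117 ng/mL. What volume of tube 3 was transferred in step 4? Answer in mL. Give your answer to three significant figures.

Step 1: 55 μL + 20.8 mL = 20855 μL total → factor 20855/55 = 379.18
Step 2: 5 mL + 45 mL = 50 mL total → factor 50/5 = 10
Step 3: 120 μL + 840 μL = 960 μL total → factor 960/120 = 8
Step 4: v brought to 38.4 mL → factor = 38.4 mL/v
Step 5: 220 μL + 4.7 mL = 4920 μL total → factor 4920/220 = 22.364
Product of known-step factors = 6.7839 × 10^5
Overall factor = 8.00 g/L / (0.117 ng/mL) = 6.8376 × 10^7
Step-4 factor = 6.8376 × 10^7 / 6.7839 × 10^5 = 100.79
v = 38.4 mL / 100.79 = 0.381 mL

0.381 mL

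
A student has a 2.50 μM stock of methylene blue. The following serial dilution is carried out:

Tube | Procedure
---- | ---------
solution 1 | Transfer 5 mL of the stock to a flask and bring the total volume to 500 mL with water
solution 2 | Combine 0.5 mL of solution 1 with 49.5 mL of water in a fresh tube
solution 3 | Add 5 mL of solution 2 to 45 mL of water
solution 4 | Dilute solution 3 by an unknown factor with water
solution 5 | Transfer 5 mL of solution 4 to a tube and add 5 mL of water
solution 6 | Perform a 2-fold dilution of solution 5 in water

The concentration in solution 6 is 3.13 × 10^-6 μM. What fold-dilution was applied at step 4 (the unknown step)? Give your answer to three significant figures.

2.00-fold

Step 1: 5 mL brought to 500 mL → factor 500/5 = 100
Step 2: 0.5 mL + 49.5 mL = 50 mL total → factor 50/0.5 = 100
Step 3: 5 mL + 45 mL = 50 mL total → factor 50/5 = 10
Step 4: unknown factor x
Step 5: 5 mL + 5 mL = 10 mL total → factor 10/5 = 2
Step 6: 2-fold → factor 2
Product of known-step factors = 4 × 10^5
Overall factor = 2.50 μM / (3.13 × 10^-6 μM) = 7.9872 × 10^5
x = 7.9872 × 10^5 / 4 × 10^5 = 2.00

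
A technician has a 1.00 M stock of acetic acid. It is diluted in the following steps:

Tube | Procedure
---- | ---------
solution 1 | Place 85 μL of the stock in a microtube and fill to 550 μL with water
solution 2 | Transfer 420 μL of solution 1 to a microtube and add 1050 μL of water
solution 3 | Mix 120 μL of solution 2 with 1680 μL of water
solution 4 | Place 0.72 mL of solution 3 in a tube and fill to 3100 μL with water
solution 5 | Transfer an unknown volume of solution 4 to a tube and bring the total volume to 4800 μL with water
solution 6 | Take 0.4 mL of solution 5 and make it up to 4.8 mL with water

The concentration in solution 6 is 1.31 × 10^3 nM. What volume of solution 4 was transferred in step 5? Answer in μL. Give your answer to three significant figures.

110 μL

Step 1: 85 μL brought to 550 μL → factor 550/85 = 6.4706
Step 2: 420 μL + 1050 μL = 1470 μL total → factor 1470/420 = 3.5
Step 3: 120 μL + 1680 μL = 1800 μL total → factor 1800/120 = 15
Step 4: 0.72 mL brought to 3100 μL → factor 3.1/0.72 = 4.3056
Step 5: v brought to 4800 μL → factor = 4800 μL/v
Step 6: 0.4 mL brought to 4.8 mL → factor 4.8/0.4 = 12
Product of known-step factors = 17551
Overall factor = 1.00 M / (1.31 × 10^3 nM) = 7.6336 × 10^5
Step-5 factor = 7.6336 × 10^5 / 17551 = 43.493
v = 4800 μL / 43.493 = 110 μL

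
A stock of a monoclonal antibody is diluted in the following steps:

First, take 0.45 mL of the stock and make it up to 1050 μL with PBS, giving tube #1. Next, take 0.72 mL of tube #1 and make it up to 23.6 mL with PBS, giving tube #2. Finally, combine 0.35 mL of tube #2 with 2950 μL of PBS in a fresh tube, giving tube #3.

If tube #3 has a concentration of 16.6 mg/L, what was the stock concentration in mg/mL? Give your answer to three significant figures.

Step 1: 0.45 mL brought to 1050 μL → factor 1.05/0.45 = 2.3333
Step 2: 0.72 mL brought to 23.6 mL → factor 23.6/0.72 = 32.778
Step 3: 0.35 mL + 2950 μL = 3.3 mL total → factor 3.3/0.35 = 9.4286
Overall dilution factor = 2.3333 × 32.778 × 9.4286 = 721.11
Stock = 16.6 mg/L × 721.11 = 1.197 × 10^4 mg/L = 12.0 mg/mL

12.0 mg/mL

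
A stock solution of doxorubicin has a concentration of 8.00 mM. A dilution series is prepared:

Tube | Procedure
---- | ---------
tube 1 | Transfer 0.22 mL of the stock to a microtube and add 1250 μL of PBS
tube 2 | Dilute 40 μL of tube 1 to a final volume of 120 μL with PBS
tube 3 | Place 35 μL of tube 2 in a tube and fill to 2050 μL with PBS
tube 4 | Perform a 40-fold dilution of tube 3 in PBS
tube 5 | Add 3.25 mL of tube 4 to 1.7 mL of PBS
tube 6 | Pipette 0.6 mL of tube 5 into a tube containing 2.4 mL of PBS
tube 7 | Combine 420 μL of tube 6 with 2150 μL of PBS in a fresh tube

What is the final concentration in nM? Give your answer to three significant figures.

3.66 nM

Step 1: 0.22 mL + 1250 μL = 1.47 mL total → factor 1.47/0.22 = 6.6818
Step 2: 40 μL brought to 120 μL → factor 120/40 = 3
Step 3: 35 μL brought to 2050 μL → factor 2050/35 = 58.571
Step 4: 40-fold → factor 40
Step 5: 3.25 mL + 1.7 mL = 4.95 mL total → factor 4.95/3.25 = 1.5231
Step 6: 0.6 mL + 2.4 mL = 3 mL total → factor 3/0.6 = 5
Step 7: 420 μL + 2150 μL = 2570 μL total → factor 2570/420 = 6.119
Overall dilution factor = 6.6818 × 3 × 58.571 × 40 × 1.5231 × 5 × 6.119 = 2.1885 × 10^6
Final = 8.00 mM / 2.1885 × 10^6 = 3.656 × 10^-6 mM = 3.66 nM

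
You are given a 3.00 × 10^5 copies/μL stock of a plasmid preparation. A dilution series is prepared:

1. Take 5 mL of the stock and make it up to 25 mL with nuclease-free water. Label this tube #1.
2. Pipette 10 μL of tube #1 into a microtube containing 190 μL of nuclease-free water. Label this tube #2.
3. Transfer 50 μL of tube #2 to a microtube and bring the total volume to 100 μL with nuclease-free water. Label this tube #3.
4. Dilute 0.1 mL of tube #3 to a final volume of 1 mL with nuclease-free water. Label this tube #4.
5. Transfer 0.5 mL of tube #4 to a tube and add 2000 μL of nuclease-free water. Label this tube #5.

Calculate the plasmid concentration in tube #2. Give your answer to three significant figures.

Step 1: 5 mL brought to 25 mL → factor 25/5 = 5
Step 2: 10 μL + 190 μL = 200 μL total → factor 200/10 = 20
Dilution factor through tube #2 = 5 × 20 = 100
[tube #2] = 3.00 × 10^5 copies/μL / 100 = 3.00 × 10^3 copies/μL

3.00 × 10^3 copies/μL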